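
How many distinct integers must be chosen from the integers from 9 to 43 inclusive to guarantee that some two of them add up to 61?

Group the elements by complementary pair {x, 61−x}: {18,43}, {19,42}, {20,41}, …, giving 13 two-element pairs and 9 integers whose partner 61−x falls outside [9,43].
Treating each of those 22 groups as a pigeonhole, one can pick one integer per group — 22 integers — with no two summing to 61.
The 23rd integer lands in an occupied pair, forcing a sum of 61.

23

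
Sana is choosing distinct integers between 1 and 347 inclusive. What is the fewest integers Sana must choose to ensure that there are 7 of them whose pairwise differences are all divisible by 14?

85

Integers whose pairwise differences are multiples of 14 are exactly those sharing a remainder mod 14. The 14 residue classes mod 14 are the pigeonholes.
With 84 integers one could put 6 in each residue class and have no class reach 7.
The 85th integer pushes some class to 7, so 14·6 + 1 = 85.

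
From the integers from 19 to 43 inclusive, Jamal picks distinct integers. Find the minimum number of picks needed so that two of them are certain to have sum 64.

A set avoiding the sum 64 can contain at most one of each pair {x, 64−x}, plus the 3 elements whose complement lies outside the range or equal to its own complement.
The integers 19, …, 32 (14 of them) are such a set: any two sum to at least 19+20 = 39 and at most 31+32 = 63 < 64.
Pigeonhole: any 15th integer completes one of the 11 pairs, so 15 choices force a sum of 64.

15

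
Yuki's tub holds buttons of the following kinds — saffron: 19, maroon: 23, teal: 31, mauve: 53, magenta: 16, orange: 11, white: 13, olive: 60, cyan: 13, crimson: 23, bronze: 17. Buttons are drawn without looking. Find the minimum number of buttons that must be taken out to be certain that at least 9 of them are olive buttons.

228

In the worst case for collecting olive buttons, every non-olive button comes out first.
There are 19 + 23 + 31 + 53 + 16 + 11 + 13 + 13 + 23 + 17 = 219 non-olive buttons altogether.
After those, each further button must be olive, so 219 + 9 = 228 draws guarantee 9 olive buttons.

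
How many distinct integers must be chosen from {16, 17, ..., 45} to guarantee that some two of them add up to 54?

A set avoiding the sum 54 can contain at most one of each pair {x, 54−x}, plus the 8 elements whose complement lies outside the range or equal to its own complement.
The integers 27, …, 45 (19 of them) are such a set: any two sum to at least 27+28 = 55 > 54.
By pigeonhole, any 20th integer completes one of the 11 pairs, so 20 choices force a sum of 54.

20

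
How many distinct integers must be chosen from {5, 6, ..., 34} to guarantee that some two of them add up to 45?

Two chosen integers sum to 45 exactly when both halves of some pair {x, 45−x} with 11 ≤ x ≤ 45−x ≤ 34 are chosen — 12 such pairs.
The remaining 6 elements (those with no distinct partner in range) can never complete a 45-sum, so the worst case takes all of them and one from each pair: 6 + 12 = 18.
By the pigeonhole principle, the 19th integer has to be the second member of some pair, so 18 + 1 = 19.

19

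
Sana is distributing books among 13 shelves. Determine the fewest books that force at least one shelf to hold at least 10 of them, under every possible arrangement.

118

With 117 books one could put exactly 9 in each of the 13 shelves, and no shelf would reach 10.
By pigeonhole, one more book must land in a shelf that already has 9, giving it 10.
So 13 × 9 + 1 = 118 books are required.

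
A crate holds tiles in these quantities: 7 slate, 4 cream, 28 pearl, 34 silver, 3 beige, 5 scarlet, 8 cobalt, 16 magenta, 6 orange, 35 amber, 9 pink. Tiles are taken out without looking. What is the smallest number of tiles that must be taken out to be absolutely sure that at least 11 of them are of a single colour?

83

An adversary could hand out at most 10 tiles per colour (7 colours run out sooner): 7 + 4 + 10 + 10 + 3 + 5 + 8 + 10 + 6 + 10 + 9 = 82 tiles and still no colour has 11.
One more tile lands in a colour already at 10, so 83 draws are enough and 82 are not.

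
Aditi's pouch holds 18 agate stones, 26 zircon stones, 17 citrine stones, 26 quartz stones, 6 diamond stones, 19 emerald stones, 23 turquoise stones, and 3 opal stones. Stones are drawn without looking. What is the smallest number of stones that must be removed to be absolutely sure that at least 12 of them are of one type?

76

An adversary could hand out at most 11 stones per type (diamond, opal run out sooner): 11 + 11 + 11 + 11 + 6 + 11 + 11 + 3 = 75 stones and still no type has 12.
One more stone lands in a type already at 11, so 76 draws are enough and 75 are not.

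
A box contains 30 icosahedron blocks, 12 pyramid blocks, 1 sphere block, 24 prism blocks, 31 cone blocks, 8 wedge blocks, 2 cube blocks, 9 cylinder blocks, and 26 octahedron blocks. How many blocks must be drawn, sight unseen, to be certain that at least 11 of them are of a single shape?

71

An adversary could hand out at most 10 blocks per shape (4 shapes run out sooner): 10 + 10 + 1 + 10 + 10 + 8 + 2 + 9 + 10 = 70 blocks and still no shape has 11.
One more block lands in a shape already at 10, so 71 draws are enough and 70 are not.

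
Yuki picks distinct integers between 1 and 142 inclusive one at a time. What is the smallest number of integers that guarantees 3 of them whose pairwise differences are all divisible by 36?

73

Integers whose pairwise differences are multiples of 36 are exactly those sharing a remainder mod 36. The 36 residue classes mod 36 are the pigeonholes.
With 72 integers one could put 2 in each residue class and have no class reach 3.
The 73rd integer pushes some class to 3, so 36·2 + 1 = 73.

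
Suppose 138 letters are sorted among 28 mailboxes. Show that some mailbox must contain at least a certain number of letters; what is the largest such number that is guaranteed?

5

Pigeonhole: the 28 mailboxes are the holes and the 138 letters are the pigeons.
If every mailbox held at most 4 letters, the total would be at most 28 × 4 = 112, which is less than 138.
So some mailbox holds at least ⌈138/28⌉ = 5 letters.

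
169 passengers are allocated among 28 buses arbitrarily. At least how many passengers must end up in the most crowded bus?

7

By pigeonhole, the 28 buses are the holes and the 169 passengers are the pigeons.
If every bus held at most 6 passengers, the total would be at most 28 × 6 = 168, which is less than 169.
So some bus holds at least ⌈169/28⌉ = 7 passengers.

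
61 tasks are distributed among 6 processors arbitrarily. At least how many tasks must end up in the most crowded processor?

By the pigeonhole principle, the 6 processors are the holes and the 61 tasks are the pigeons.
If every processor held at most 10 tasks, the total would be at most 6 × 10 = 60, which is less than 61.
So some processor holds at least ⌈61/6⌉ = 11 tasks.

11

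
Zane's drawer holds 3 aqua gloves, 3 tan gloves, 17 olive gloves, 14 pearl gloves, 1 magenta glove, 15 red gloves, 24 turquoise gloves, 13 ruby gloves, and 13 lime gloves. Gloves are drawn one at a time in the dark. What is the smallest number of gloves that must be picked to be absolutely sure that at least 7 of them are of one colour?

44

Put each drawn glove into a box by colour. The largest draw with every box below 7 takes min(count, 6) from each colour; colours with fewer than 6 contribute all they have.
Σ min(cᵢ, 6) = 3 + 3 + 6 + 6 + 1 + 6 + 6 + 6 + 6 = 43.
Draw number 43 + 1 = 44 must push one box to 7.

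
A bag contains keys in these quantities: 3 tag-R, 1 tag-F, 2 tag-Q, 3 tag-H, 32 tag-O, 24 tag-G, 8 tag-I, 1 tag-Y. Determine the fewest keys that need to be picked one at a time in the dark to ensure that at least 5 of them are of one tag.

Pigeonhole: the 8 tags are the holes; the keys drawn are the pigeons.
To avoid 5 of any one tag, the worst case takes at most 4 of each tag, or every key of a tag that has fewer than 4.
That gives 3 + 1 + 2 + 3 + 4 + 4 + 4 + 1 = 22 keys with no tag reaching 5.
The next key forces some tag to 5, so 22 + 1 = 23.

23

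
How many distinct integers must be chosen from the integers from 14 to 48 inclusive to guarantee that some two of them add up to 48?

26

Group the elements by complementary pair {x, 48−x}: {14,34}, {15,33}, {16,32}, …, giving 10 two-element pairs, the single value 24 (it cannot pair with itself since the integers are distinct), and 14 integers whose partner 48−x falls outside [14,48].
Pigeonhole: treating each of those 25 groups as a pigeonhole, one can pick one integer per group — 25 integers — with no two summing to 48.
The 26th integer lands in an occupied pair, forcing a sum of 48.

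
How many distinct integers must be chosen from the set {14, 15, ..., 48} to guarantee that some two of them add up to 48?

26

A set avoiding the sum 48 can contain at most one of each pair {x, 48−x}, plus the 15 elements whose complement lies outside the range or equal to its own complement.
The integers 24, …, 48 (25 of them) are such a set: any two sum to at least 24+25 = 49 > 48.
By the pigeonhole principle, any 26th integer completes one of the 10 pairs, so 26 choices force a sum of 48.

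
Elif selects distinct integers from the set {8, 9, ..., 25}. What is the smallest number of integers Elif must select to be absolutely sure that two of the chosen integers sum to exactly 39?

13

Group the elements by complementary pair {x, 39−x}: {14,25}, {15,24}, {16,23}, …, giving 6 two-element pairs and 6 integers whose partner 39−x falls outside [8,25].
Treating each of those 12 groups as a pigeonhole, one can pick one integer per group — 12 integers — with no two summing to 39.
The 13th integer lands in an occupied pair, forcing a sum of 39.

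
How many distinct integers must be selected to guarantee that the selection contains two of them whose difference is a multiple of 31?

Integers whose pairwise differences are multiples of 31 are exactly those sharing a remainder mod 31. By pigeonhole, the 31 residue classes mod 31 are the pigeonholes.
With 31 integers one could put 1 in each residue class and have no class reach 2.
The 32nd integer pushes some class to 2, so 31·1 + 1 = 32.

32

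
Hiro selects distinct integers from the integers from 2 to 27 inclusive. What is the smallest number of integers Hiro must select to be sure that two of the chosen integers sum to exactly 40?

Group the elements by complementary pair {x, 40−x}: {13,27}, {14,26}, {15,25}, …, giving 7 two-element pairs, the single value 20 (it cannot pair with itself since the integers are distinct), and 11 integers whose partner 40−x falls outside [2,27].
Pigeonhole: treating each of those 19 groups as a pigeonhole, one can pick one integer per group — 19 integers — with no two summing to 40.
The 20th integer lands in an occupied pair, forcing a sum of 40.

20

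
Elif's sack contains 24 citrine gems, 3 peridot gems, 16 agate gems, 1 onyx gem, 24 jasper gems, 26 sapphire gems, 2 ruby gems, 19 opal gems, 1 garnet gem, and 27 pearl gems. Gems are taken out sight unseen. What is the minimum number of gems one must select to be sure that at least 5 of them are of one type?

The 10 types are the holes; the gems drawn are the pigeons.
To avoid 5 of any one type, the worst case takes at most 4 of each type, or every gem of a type that has fewer than 4.
That gives 4 + 3 + 4 + 1 + 4 + 4 + 2 + 4 + 1 + 4 = 31 gems with no type reaching 5.
The next gem forces some type to 5, so 31 + 1 = 32.

32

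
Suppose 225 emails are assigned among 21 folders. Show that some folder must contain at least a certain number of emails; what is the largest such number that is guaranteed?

The 21 folders are the holes and the 225 emails are the pigeons.
If every folder held at most 10 emails, the total would be at most 21 × 10 = 210, which is less than 225.
So some folder holds at least ⌈225/21⌉ = 11 emails.

11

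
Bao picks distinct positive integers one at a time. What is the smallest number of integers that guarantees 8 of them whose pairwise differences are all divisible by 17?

120

Integers whose pairwise differences are multiples of 17 are exactly those sharing a remainder mod 17. Pigeonhole: the 17 residue classes mod 17 are the pigeonholes.
With 119 integers one could put 7 in each residue class and have no class reach 8.
The 120th integer pushes some class to 8, so 17·7 + 1 = 120.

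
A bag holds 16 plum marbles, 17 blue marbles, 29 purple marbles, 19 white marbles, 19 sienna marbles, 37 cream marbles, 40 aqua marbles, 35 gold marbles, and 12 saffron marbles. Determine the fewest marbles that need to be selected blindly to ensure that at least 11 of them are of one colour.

91

By pigeonhole, the 9 colours are the holes; the marbles drawn are the pigeons.
To avoid 11 of any one colour, the worst case takes at most 10 of each colour.
That gives 10 + 10 + 10 + 10 + 10 + 10 + 10 + 10 + 10 = 90 marbles with no colour reaching 11.
The next marble forces some colour to 11, so 90 + 1 = 91.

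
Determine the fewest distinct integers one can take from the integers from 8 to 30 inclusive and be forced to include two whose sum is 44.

Group the elements by complementary pair {x, 44−x}: {14,30}, {15,29}, {16,28}, …, giving 8 two-element pairs, the single value 22 (it cannot pair with itself since the integers are distinct), and 6 integers whose partner 44−x falls outside [8,30].
Pigeonhole: treating each of those 15 groups as a pigeonhole, one can pick one integer per group — 15 integers — with no two summing to 44.
The 16th integer lands in an occupied pair, forcing a sum of 44.

16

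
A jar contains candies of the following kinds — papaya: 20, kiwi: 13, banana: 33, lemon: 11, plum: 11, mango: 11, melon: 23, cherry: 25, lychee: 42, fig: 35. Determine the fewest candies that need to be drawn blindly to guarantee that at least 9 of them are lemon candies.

222

In the worst case for collecting lemon candies, every non-lemon candy comes out first.
There are 20 + 13 + 33 + 11 + 11 + 23 + 25 + 42 + 35 = 213 non-lemon candies altogether.
After those, each further candy must be lemon, so 213 + 9 = 222 draws guarantee 9 lemon candies.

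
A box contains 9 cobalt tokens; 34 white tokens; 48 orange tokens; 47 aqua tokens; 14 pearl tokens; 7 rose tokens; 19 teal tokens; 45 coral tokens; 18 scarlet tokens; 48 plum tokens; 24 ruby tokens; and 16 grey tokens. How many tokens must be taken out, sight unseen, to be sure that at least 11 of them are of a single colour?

By the pigeonhole principle, the 12 colours are the holes; the tokens drawn are the pigeons.
To avoid 11 of any one colour, the worst case takes at most 10 of each colour, or every token of a colour that has fewer than 10.
That gives 9 + 10 + 10 + 10 + 10 + 7 + 10 + 10 + 10 + 10 + 10 + 10 = 116 tokens with no colour reaching 11.
The next token forces some colour to 11, so 116 + 1 = 117.

117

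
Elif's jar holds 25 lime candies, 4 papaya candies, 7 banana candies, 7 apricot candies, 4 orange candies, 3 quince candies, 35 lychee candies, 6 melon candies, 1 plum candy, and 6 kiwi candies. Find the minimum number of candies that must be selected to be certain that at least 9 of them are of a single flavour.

55

An adversary could hand out at most 8 candies per flavour (8 flavours run out sooner): 8 + 4 + 7 + 7 + 4 + 3 + 8 + 6 + 1 + 6 = 54 candies and still no flavour has 9.
Pigeonhole: one more candy lands in a flavour already at 8, so 55 draws are enough and 54 are not.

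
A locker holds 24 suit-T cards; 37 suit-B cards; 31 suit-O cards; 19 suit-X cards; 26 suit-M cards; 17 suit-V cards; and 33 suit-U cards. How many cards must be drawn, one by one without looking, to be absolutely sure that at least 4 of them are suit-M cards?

165

In the worst case for collecting suit-M cards, every non-suit-M card comes out first.
There are 24 + 37 + 31 + 19 + 17 + 33 = 161 non-suit-M cards altogether.
After those, each further card must be suit-M, so 161 + 4 = 165 draws guarantee 4 suit-M cards.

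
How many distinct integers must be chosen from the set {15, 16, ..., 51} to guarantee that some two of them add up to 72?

23

Group the elements by complementary pair {x, 72−x}: {21,51}, {22,50}, {23,49}, …, giving 15 two-element pairs, the single value 36 (it cannot pair with itself since the integers are distinct), and 6 integers whose partner 72−x falls outside [15,51].
By pigeonhole, treating each of those 22 groups as a pigeonhole, one can pick one integer per group — 22 integers — with no two summing to 72.
The 23rd integer lands in an occupied pair, forcing a sum of 72.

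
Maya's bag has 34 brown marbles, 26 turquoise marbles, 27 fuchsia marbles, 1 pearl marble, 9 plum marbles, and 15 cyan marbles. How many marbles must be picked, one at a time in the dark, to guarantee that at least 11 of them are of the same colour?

51

By the pigeonhole principle, put each drawn marble into a box by colour. The largest draw with every box below 11 takes min(count, 10) from each colour; colours with fewer than 10 contribute all they have.
Σ min(cᵢ, 10) = 10 + 10 + 10 + 1 + 9 + 10 = 50.
Draw number 50 + 1 = 51 must push one box to 11.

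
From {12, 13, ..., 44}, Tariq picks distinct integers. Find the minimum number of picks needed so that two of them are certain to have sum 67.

Group the elements by complementary pair {x, 67−x}: {23,44}, {24,43}, {25,42}, …, giving 11 two-element pairs and 11 integers whose partner 67−x falls outside [12,44].
Treating each of those 22 groups as a pigeonhole, one can pick one integer per group — 22 integers — with no two summing to 67.
The 23rd integer lands in an occupied pair, forcing a sum of 67.

23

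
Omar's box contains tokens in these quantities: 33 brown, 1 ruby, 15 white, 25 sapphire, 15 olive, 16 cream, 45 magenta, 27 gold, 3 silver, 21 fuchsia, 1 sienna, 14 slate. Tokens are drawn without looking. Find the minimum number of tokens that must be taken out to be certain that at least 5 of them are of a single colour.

An adversary could hand out at most 4 tokens per colour (ruby, silver, sienna run out sooner): 4 + 1 + 4 + 4 + 4 + 4 + 4 + 4 + 3 + 4 + 1 + 4 = 41 tokens and still no colour has 5.
By pigeonhole, one more token lands in a colour already at 4, so 42 draws are enough and 41 are not.

42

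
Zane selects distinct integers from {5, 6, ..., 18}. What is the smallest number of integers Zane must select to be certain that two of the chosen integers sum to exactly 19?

10

Group the elements by complementary pair {x, 19−x}: {5,14}, {6,13}, {7,12}, …, giving 5 two-element pairs and 4 integers whose partner 19−x falls outside [5,18].
Treating each of those 9 groups as a pigeonhole, one can pick one integer per group — 9 integers — with no two summing to 19.
The 10th integer lands in an occupied pair, forcing a sum of 19.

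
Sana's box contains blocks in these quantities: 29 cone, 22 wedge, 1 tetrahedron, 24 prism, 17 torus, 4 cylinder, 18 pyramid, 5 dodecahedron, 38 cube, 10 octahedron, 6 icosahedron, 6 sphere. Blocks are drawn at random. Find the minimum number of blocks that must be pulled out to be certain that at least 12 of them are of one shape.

Put each drawn block into a box by shape. The largest draw with every box below 12 takes min(count, 11) from each shape; shapes with fewer than 11 contribute all they have.
Σ min(cᵢ, 11) = 11 + 11 + 1 + 11 + 11 + 4 + 11 + 5 + 11 + 10 + 6 + 6 = 98.
Draw number 98 + 1 = 99 must push one box to 12.

99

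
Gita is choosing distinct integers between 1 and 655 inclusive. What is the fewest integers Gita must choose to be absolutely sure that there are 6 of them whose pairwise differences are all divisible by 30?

Integers whose pairwise differences are multiples of 30 are exactly those sharing a remainder mod 30. The 30 residue classes mod 30 are the pigeonholes.
With 150 integers one could put 5 in each residue class and have no class reach 6.
The 151st integer pushes some class to 6, so 30·5 + 1 = 151.

151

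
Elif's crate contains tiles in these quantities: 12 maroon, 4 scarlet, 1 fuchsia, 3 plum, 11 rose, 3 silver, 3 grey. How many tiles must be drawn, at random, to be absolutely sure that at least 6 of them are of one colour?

25

An adversary could hand out at most 5 tiles per colour (5 colours run out sooner): 5 + 4 + 1 + 3 + 5 + 3 + 3 = 24 tiles and still no colour has 6.
Pigeonhole: one more tile lands in a colour already at 5, so 25 draws are enough and 24 are not.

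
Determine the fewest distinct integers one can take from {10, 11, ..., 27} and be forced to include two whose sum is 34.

Group the elements by complementary pair {x, 34−x}: {10,24}, {11,23}, {12,22}, …, giving 7 two-element pairs; the single value 17 (it cannot pair with itself since the integers are distinct); and 3 integers whose partner 34−x falls outside [10,27].
Treating each of those 11 groups as a pigeonhole, one can pick one integer per group — 11 integers — with no two summing to 34.
The 12th integer lands in an occupied pair, forcing a sum of 34.

12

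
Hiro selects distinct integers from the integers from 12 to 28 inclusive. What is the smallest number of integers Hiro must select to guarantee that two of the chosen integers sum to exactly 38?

11

Group the elements by complementary pair {x, 38−x}: {12,26}, {13,25}, {14,24}, …, giving 7 two-element pairs; the single value 19 (it cannot pair with itself since the integers are distinct); and 2 integers whose partner 38−x falls outside [12,28].
Treating each of those 10 groups as a pigeonhole, one can pick one integer per group — 10 integers — with no two summing to 38.
The 11th integer lands in an occupied pair, forcing a sum of 38.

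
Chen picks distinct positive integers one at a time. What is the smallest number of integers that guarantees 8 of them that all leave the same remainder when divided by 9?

By pigeonhole, the 9 residue classes mod 9 are the pigeonholes.
With 63 integers one could put 7 in each residue class and have no class reach 8.
The 64th integer pushes some class to 8, so 9·7 + 1 = 64.

64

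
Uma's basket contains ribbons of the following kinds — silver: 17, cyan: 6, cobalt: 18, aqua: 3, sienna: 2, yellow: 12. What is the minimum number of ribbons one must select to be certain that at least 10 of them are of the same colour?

39

The 6 colours are the holes; the ribbons drawn are the pigeons.
To avoid 10 of any one colour, the worst case takes at most 9 of each colour, or every ribbon of a colour that has fewer than 9.
That gives 9 + 6 + 9 + 3 + 2 + 9 = 38 ribbons with no colour reaching 10.
The next ribbon forces some colour to 10, so 38 + 1 = 39.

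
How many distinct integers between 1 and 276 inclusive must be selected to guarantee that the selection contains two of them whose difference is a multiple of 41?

Integers whose pairwise differences are multiples of 41 are exactly those sharing a remainder mod 41. The 41 residue classes mod 41 are the pigeonholes.
With 41 integers one could put 1 in each residue class and have no class reach 2.
The 42nd integer pushes some class to 2, so 41·1 + 1 = 42.

42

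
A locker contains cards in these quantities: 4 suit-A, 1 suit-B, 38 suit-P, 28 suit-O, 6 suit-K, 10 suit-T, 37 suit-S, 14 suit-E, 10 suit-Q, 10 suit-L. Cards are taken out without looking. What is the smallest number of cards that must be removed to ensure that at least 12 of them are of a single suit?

An adversary could hand out at most 11 cards per suit (6 suits run out sooner): 4 + 1 + 11 + 11 + 6 + 10 + 11 + 11 + 10 + 10 = 85 cards and still no suit has 12.
One more card lands in a suit already at 11, so 86 draws are enough and 85 are not.

86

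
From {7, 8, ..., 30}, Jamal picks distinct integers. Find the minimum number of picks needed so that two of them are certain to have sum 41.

15

Two chosen integers sum to 41 exactly when both halves of some pair {x, 41−x} with 11 ≤ x ≤ 41−x ≤ 30 are chosen — 10 such pairs.
The remaining 4 elements (those with no distinct partner in range) can never complete a 41-sum, so the worst case takes all of them and one from each pair: 4 + 10 = 14.
Pigeonhole: the 15th integer has to be the second member of some pair, so 14 + 1 = 15.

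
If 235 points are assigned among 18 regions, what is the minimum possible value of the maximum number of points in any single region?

The 18 regions are the holes and the 235 points are the pigeons.
If every region held at most 13 points, the total would be at most 18 × 13 = 234, which is less than 235.
So some region holds at least ⌈235/18⌉ = 14 points.

14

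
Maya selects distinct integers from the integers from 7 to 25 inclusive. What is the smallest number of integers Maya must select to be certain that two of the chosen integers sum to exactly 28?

13

Two chosen integers sum to 28 exactly when both halves of some pair {x, 28−x} with 7 ≤ x ≤ 28−x ≤ 21 are chosen — 7 such pairs.
The remaining 5 elements (those with no distinct partner in range) can never complete a 28-sum, so the worst case takes all of them and one from each pair: 5 + 7 = 12.
Pigeonhole: the 13th integer has to be the second member of some pair, so 12 + 1 = 13.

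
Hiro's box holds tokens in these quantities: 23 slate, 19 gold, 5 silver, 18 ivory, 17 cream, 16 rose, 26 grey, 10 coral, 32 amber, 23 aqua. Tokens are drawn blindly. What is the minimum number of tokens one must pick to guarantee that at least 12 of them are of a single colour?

104

An adversary could hand out at most 11 tokens per colour (silver, coral run out sooner): 11 + 11 + 5 + 11 + 11 + 11 + 11 + 10 + 11 + 11 = 103 tokens and still no colour has 12.
One more token lands in a colour already at 11, so 104 draws are enough and 103 are not.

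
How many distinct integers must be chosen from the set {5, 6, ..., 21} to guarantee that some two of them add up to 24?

11

A set avoiding the sum 24 can contain at most one of each pair {x, 24−x}, plus the 3 elements whose complement lies outside the range or equal to its own complement.
The integers 12, …, 21 (10 of them) are such a set: any two sum to at least 12+13 = 25 > 24.
Any 11th integer completes one of the 7 pairs, so 11 choices force a sum of 24.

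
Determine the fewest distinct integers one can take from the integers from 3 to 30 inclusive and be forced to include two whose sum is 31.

Two chosen integers sum to 31 exactly when both halves of some pair {x, 31−x} with 3 ≤ x ≤ 31−x ≤ 28 are chosen — 13 such pairs.
The remaining 2 elements (those with no distinct partner in range) can never complete a 31-sum, so the worst case takes all of them and one from each pair: 2 + 13 = 15.
Pigeonhole: the 16th integer has to be the second member of some pair, so 15 + 1 = 16.

16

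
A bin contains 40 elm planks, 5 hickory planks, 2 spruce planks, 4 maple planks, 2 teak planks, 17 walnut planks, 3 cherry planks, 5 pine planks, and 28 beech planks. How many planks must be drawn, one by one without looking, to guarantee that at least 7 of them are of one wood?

40

Pigeonhole: the 9 woods are the holes; the planks drawn are the pigeons.
To avoid 7 of any one wood, the worst case takes at most 6 of each wood, or every plank of a wood that has fewer than 6.
That gives 6 + 5 + 2 + 4 + 2 + 6 + 3 + 5 + 6 = 39 planks with no wood reaching 7.
The next plank forces some wood to 7, so 39 + 1 = 40.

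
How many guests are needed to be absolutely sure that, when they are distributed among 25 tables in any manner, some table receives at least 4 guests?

76

With 75 guests one could put exactly 3 in each of the 25 tables, and no table would reach 4.
By the pigeonhole principle, one more guest must land in a table that already has 3, giving it 4.
So 25 × 3 + 1 = 76 guests are required.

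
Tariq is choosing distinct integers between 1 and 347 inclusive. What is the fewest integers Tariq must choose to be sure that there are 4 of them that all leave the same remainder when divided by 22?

67

The 22 residue classes mod 22 are the pigeonholes.
With 66 integers one could put 3 in each residue class and have no class reach 4.
The 67th integer pushes some class to 4, so 22·3 + 1 = 67.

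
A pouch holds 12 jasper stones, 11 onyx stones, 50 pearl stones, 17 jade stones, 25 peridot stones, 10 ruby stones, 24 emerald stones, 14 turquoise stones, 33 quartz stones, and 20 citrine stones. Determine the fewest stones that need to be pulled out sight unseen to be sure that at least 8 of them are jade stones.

207

In the worst case for collecting jade stones, every non-jade stone comes out first.
There are 12 + 11 + 50 + 25 + 10 + 24 + 14 + 33 + 20 = 199 non-jade stones altogether.
After those, each further stone must be jade, so 199 + 8 = 207 draws guarantee 8 jade stones.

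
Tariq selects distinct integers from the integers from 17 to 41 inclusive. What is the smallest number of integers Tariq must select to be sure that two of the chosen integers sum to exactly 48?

A set avoiding the sum 48 can contain at most one of each pair {x, 48−x}, plus the 11 elements whose complement lies outside the range or equal to its own complement.
The integers 24, …, 41 (18 of them) are such a set: any two sum to at least 24+25 = 49 > 48.
Pigeonhole: any 19th integer completes one of the 7 pairs, so 19 choices force a sum of 48.

19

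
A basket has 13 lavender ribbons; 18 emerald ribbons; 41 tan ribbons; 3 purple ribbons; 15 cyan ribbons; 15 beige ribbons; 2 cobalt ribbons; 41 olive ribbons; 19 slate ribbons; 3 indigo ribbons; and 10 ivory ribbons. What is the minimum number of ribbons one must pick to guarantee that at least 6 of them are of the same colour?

49

An adversary could hand out at most 5 ribbons per colour (purple, cobalt, indigo run out sooner): 5 + 5 + 5 + 3 + 5 + 5 + 2 + 5 + 5 + 3 + 5 = 48 ribbons and still no colour has 6.
Pigeonhole: one more ribbon lands in a colour already at 5, so 49 draws are enough and 48 are not.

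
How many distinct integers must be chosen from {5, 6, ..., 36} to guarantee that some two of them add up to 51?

22

Two chosen integers sum to 51 exactly when both halves of some pair {x, 51−x} with 15 ≤ x ≤ 51−x ≤ 36 are chosen — 11 such pairs.
The remaining 10 elements (those with no distinct partner in range) can never complete a 51-sum, so the worst case takes all of them and one from each pair: 10 + 11 = 21.
The 22nd integer has to be the second member of some pair, so 21 + 1 = 22.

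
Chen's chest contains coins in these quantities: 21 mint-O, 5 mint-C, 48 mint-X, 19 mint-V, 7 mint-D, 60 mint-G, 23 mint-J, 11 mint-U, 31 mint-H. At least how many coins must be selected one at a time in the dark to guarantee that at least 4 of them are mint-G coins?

169

In the worst case for collecting mint-G coins, every non-mint-G coin comes out first.
There are 21 + 5 + 48 + 19 + 7 + 23 + 11 + 31 = 165 non-mint-G coins altogether.
After those, each further coin must be mint-G, so 165 + 4 = 169 draws guarantee 4 mint-G coins.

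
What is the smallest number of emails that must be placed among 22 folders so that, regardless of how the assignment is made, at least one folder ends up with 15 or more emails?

With 308 emails one could put exactly 14 in each of the 22 folders, and no folder would reach 15.
One more email must land in a folder that already has 14, giving it 15.
So 22 × 14 + 1 = 309 emails are required.

309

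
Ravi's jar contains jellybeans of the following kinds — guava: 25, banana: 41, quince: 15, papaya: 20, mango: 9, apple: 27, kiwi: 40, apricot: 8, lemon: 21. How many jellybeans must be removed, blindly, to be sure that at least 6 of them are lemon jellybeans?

In the worst case for collecting lemon jellybeans, every non-lemon jellybean comes out first.
There are 25 + 41 + 15 + 20 + 9 + 27 + 40 + 8 = 185 non-lemon jellybeans altogether.
After those, each further jellybean must be lemon, so 185 + 6 = 191 draws guarantee 6 lemon jellybeans.

191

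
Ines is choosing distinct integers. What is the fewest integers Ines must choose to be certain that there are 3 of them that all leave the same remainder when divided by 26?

The 26 residue classes mod 26 are the pigeonholes.
With 52 integers one could put 2 in each residue class and have no class reach 3.
The 53rd integer pushes some class to 3, so 26·2 + 1 = 53.

53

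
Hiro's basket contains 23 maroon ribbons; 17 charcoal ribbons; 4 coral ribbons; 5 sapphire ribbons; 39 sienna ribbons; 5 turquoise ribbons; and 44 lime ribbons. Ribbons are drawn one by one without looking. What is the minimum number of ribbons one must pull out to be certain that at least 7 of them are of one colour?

39

By pigeonhole, the 7 colours are the holes; the ribbons drawn are the pigeons.
To avoid 7 of any one colour, the worst case takes at most 6 of each colour, or every ribbon of a colour that has fewer than 6.
That gives 6 + 6 + 4 + 5 + 6 + 5 + 6 = 38 ribbons with no colour reaching 7.
The next ribbon forces some colour to 7, so 38 + 1 = 39.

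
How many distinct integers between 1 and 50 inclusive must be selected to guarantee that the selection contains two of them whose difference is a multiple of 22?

Integers whose pairwise differences are multiples of 22 are exactly those sharing a remainder mod 22. By the pigeonhole principle, the 22 residue classes mod 22 are the pigeonholes.
With 22 integers one could put 1 in each residue class and have no class reach 2.
The 23rd integer pushes some class to 2, so 22·1 + 1 = 23.

23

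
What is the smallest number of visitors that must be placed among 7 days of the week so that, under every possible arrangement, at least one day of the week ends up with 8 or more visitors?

With 49 visitors one could put exactly 7 in each of the 7 days of the week, and no day of the week would reach 8.
Pigeonhole: one more visitor must land in a day of the week that already has 7, giving it 8.
So 7 × 7 + 1 = 50 visitors are required.

50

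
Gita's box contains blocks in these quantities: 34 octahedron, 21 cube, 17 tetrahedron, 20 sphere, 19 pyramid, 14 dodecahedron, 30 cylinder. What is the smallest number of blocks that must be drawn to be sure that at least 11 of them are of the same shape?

71

The 7 shapes are the holes; the blocks drawn are the pigeons.
To avoid 11 of any one shape, the worst case takes at most 10 of each shape.
That gives 10 + 10 + 10 + 10 + 10 + 10 + 10 = 70 blocks with no shape reaching 11.
The next block forces some shape to 11, so 70 + 1 = 71.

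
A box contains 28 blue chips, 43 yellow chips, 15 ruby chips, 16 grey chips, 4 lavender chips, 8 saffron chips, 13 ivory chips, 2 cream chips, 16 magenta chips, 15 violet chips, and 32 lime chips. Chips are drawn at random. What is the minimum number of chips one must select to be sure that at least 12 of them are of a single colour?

By the pigeonhole principle, the 11 colours are the holes; the chips drawn are the pigeons.
To avoid 12 of any one colour, the worst case takes at most 11 of each colour, or every chip of a colour that has fewer than 11.
That gives 11 + 11 + 11 + 11 + 4 + 8 + 11 + 2 + 11 + 11 + 11 = 102 chips with no colour reaching 12.
The next chip forces some colour to 12, so 102 + 1 = 103.

103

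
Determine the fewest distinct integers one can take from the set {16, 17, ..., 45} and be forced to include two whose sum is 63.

17

A set avoiding the sum 63 can contain at most one of each pair {x, 63−x}, plus the 2 elements whose complement lies outside the range.
The integers 16, …, 31 (16 of them) are such a set: any two sum to at least 16+17 = 33 and at most 30+31 = 61 < 63.
By pigeonhole, any 17th integer completes one of the 14 pairs, so 17 choices force a sum of 63.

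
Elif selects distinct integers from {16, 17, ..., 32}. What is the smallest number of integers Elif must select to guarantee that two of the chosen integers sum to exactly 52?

Group the elements by complementary pair {x, 52−x}: {20,32}, {21,31}, {22,30}, …, giving 6 two-element pairs, the single value 26 (it cannot pair with itself since the integers are distinct), and 4 integers whose partner 52−x falls outside [16,32].
Treating each of those 11 groups as a pigeonhole, one can pick one integer per group — 11 integers — with no two summing to 52.
The 12th integer lands in an occupied pair, forcing a sum of 52.

12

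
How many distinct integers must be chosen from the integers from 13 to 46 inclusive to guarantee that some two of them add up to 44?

26

Two chosen integers sum to 44 exactly when both halves of some pair {x, 44−x} with 13 ≤ x ≤ 44−x ≤ 31 are chosen — 9 such pairs.
The remaining 16 elements (those with no distinct partner in range) can never complete a 44-sum, so the worst case takes all of them and one from each pair: 16 + 9 = 25.
The 26th integer has to be the second member of some pair, so 25 + 1 = 26.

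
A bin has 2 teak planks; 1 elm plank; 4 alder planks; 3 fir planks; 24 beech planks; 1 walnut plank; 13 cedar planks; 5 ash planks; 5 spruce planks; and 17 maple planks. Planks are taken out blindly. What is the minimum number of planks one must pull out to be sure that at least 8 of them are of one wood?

43

The 10 woods are the holes; the planks drawn are the pigeons.
To avoid 8 of any one wood, the worst case takes at most 7 of each wood, or every plank of a wood that has fewer than 7.
That gives 2 + 1 + 4 + 3 + 7 + 1 + 7 + 5 + 5 + 7 = 42 planks with no wood reaching 8.
The next plank forces some wood to 8, so 42 + 1 = 43.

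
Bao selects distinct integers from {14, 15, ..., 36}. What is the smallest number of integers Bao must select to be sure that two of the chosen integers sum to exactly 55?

15

Two chosen integers sum to 55 exactly when both halves of some pair {x, 55−x} with 19 ≤ x ≤ 55−x ≤ 36 are chosen — 9 such pairs.
The remaining 5 elements (those with no distinct partner in range) can never complete a 55-sum, so the worst case takes all of them and one from each pair: 5 + 9 = 14.
The 15th integer has to be the second member of some pair, so 14 + 1 = 15.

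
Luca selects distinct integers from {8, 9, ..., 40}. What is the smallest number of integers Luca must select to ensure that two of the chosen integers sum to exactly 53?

20

Group the elements by complementary pair {x, 53−x}: {13,40}, {14,39}, {15,38}, …, giving 14 two-element pairs and 5 integers whose partner 53−x falls outside [8,40].
Treating each of those 19 groups as a pigeonhole, one can pick one integer per group — 19 integers — with no two summing to 53.
The 20th integer lands in an occupied pair, forcing a sum of 53.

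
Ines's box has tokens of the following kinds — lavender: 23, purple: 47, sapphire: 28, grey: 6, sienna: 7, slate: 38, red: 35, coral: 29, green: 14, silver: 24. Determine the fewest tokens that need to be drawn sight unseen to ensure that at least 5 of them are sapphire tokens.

In the worst case for collecting sapphire tokens, every non-sapphire token comes out first.
There are 23 + 47 + 6 + 7 + 38 + 35 + 29 + 14 + 24 = 223 non-sapphire tokens altogether.
After those, each further token must be sapphire, so 223 + 5 = 228 draws guarantee 5 sapphire tokens.

228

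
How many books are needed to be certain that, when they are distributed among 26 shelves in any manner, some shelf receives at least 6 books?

131

With 130 books one could put exactly 5 in each of the 26 shelves, and no shelf would reach 6.
One more book must land in a shelf that already has 5, giving it 6.
So 26 × 5 + 1 = 131 books are required.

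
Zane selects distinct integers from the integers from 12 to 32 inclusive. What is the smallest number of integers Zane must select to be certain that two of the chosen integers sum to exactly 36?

16

Group the elements by complementary pair {x, 36−x}: {12,24}, {13,23}, {14,22}, …, giving 6 two-element pairs, the single value 18 (it cannot pair with itself since the integers are distinct), and 8 integers whose partner 36−x falls outside [12,32].
Treating each of those 15 groups as a pigeonhole, one can pick one integer per group — 15 integers — with no two summing to 36.
The 16th integer lands in an occupied pair, forcing a sum of 36.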